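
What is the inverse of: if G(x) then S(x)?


The inverse of (P → Q) is (¬P → ¬Q). It is equivalent to the converse, not to the original.
Here P = 'G(x)' and Q = 'S(x)'.

If not (G(x)), then not (S(x)).


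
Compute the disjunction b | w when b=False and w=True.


Disjunction is false only when both operands are false.
Substitute: b=False, w=True.
False | True evaluates to True.

True


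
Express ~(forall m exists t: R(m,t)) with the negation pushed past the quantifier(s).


Negation flips each quantifier (∀↔∃) and negates the inner predicate.
¬(forall m exists t: φ) = exists m forall t: ¬φ.

exists m forall t: ~(R(m,t))


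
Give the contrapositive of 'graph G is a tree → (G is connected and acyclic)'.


The contrapositive of (P → Q) is (¬Q → ¬P); it is logically equivalent to the original.
Here P = 'graph G is a tree' and Q = '(G is connected and acyclic)'.

If not ((G is connected and acyclic)), then not (graph G is a tree).


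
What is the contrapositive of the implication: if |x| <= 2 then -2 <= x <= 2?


The contrapositive of (P → Q) is (¬Q → ¬P); it is logically equivalent to the original.
Here P = '|x| <= 2' and Q = '-2 <= x <= 2'.

If not (-2 <= x <= 2), then not (|x| <= 2).


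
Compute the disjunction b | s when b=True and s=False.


Disjunction is false only when both operands are false.
Substitute: b=True, s=False.
True | False evaluates to True.

True


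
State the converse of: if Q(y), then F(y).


The converse of (P → Q) is (Q → P). It is not in general equivalent to the original.
Here P = 'Q(y)' and Q = 'F(y)'.

If F(y), then Q(y).


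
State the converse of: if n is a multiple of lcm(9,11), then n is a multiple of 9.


The converse of (P → Q) is (Q → P). It is not in general equivalent to the original.
Here P = 'n is a multiple of lcm(9,11)' and Q = 'n is a multiple of 9'.

If n is a multiple of 9, then n is a multiple of lcm(9,11).


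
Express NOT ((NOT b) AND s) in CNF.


Step 1: Apply De Morgan: ¬((¬b) ∧ s) = ¬(¬b) ∨ ¬s.
Step 2: Eliminate any double negations (¬¬X = X).

b OR (NOT s)


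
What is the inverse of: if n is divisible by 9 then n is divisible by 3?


The inverse of (P → Q) is (¬P → ¬Q). It is equivalent to the converse, not to the original.
Here P = 'n is divisible by 9' and Q = 'n is divisible by 3'.

If not (n is divisible by 9), then not (n is divisible by 3).


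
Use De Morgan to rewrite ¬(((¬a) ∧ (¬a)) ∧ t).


De Morgan: the negation of a conjunction is the disjunction of the negations.
Distribute ¬ across ∧, flipping it to ∨, and negate each literal.

(a ∨ a) ∨ (¬t)


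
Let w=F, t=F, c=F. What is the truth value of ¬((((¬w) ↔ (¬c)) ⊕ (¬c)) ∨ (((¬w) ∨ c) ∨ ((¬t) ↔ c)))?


Substitute w=F, t=F, c=F:
… (earlier sub-steps elided)
(¬w) ↔ (¬c) = T ↔ T = T
¬c = T
((¬w) ↔ (¬c)) ⊕ (¬c) = T ⊕ T = F
¬w = T
(¬w) ∨ c = T ∨ F = T
¬t = T
(¬t) ↔ c = T ↔ F = F
((¬w) ∨ c) ∨ ((¬t) ↔ c) = T ∨ F = T
(((¬w) ↔ (¬c)) ⊕ (¬c)) ∨ (((¬w) ∨ c) ∨ ((¬t) ↔ c)) = F ∨ T = T
¬((((¬w) ↔ (¬c)) ⊕ (¬c)) ∨ (((¬w) ∨ c) ∨ ((¬t) ↔ c))) = F

F


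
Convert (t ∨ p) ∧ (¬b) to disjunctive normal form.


Step 1: Distribute ∧ over ∨: (t ∨ p) ∧ (¬b) = (t ∧ (¬b)) ∨ (p ∧ (¬b)).

(t ∧ (¬b)) ∨ (p ∧ (¬b))


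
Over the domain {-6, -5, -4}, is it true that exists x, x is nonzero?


Evaluate the predicate on each element: -6:True, -5:True, -4:True.
Witness x = -6 satisfies the predicate.

True


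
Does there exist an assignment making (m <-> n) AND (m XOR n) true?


Check all 4 assignments over {m, n}:
m | n | φ
---------
F | F | F
T | F | F
F | T | F
T | T | F
No assignment makes the formula true.

Unsatisfiable.


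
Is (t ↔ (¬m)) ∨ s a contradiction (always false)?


Truth table over {m, s, t}:
m | s | t | φ
-------------
F | F | F | F
T | F | F | T
F | T | F | T
T | T | F | T
F | F | T | T
T | F | T | F
F | T | T | T
T | T | T | T
Satisfying assignment at row 2: m=T, s=F, t=F gives T.

No, it is not a contradiction.


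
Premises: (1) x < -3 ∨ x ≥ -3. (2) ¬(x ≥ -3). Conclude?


Disjunctive syllogism: from (P ∨ Q) and ¬P, infer Q.
One disjunct, 'x ≥ -3', is ruled out; the other must hold.

x < -3


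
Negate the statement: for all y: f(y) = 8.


¬(for all x: φ) = there exists x: ¬φ, and ¬(there exists x: φ) = for all x: ¬φ.
Apply to the universal statement.

there exists y: NOT(f(y) = 8)


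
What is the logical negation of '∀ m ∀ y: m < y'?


Negation flips each quantifier (∀↔∃) and negates the inner predicate.
¬(∀ m ∀ y: φ) = ∃ m ∃ y: ¬φ.

∃ m ∃ y: ¬(m < y)


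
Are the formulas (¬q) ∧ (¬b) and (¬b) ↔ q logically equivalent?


Compare truth tables:
b | q | φ | ψ
-------------
F | F | T | F
T | F | F | T
F | T | F | T
T | T | F | F
They differ at row 1 (b=F, q=F): φ=T but ψ=F.

No, they are not logically equivalent.


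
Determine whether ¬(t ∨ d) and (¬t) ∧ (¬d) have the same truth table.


Compare truth tables:
d | t | φ | ψ
-------------
F | F | T | T
T | F | F | F
F | T | F | F
T | T | F | F
The columns φ and ψ agree on every row.

Yes, they are logically equivalent.


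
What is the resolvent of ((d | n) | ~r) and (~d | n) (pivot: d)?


The clauses contain complementary literals d and ~d.
Resolution eliminates this pair and disjoins the remaining literals (merging duplicates).

(n | ~r)


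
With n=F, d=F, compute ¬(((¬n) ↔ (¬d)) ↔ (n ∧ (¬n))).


Substitute n=F, d=F:
¬n = T
¬d = T
(¬n) ↔ (¬d) = T ↔ T = T
¬n = T
n ∧ (¬n) = F ∧ T = F
((¬n) ↔ (¬d)) ↔ (n ∧ (¬n)) = T ↔ F = F
¬(((¬n) ↔ (¬d)) ↔ (n ∧ (¬n))) = T

T


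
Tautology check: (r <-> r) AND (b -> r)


Build the truth table over {b, r}:
b | r | φ
---------
F | F | T
T | F | F
F | T | T
T | T | T
Counterexample at row 2: with b=T, r=F, the formula is F.

No, it is not a tautology.


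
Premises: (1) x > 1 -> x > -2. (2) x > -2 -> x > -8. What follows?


Hypothetical syllogism: from (P → Q) and (Q → R), infer (P → R).
Chain the two implications through the shared middle term 'x > -2'.

x > 1 -> x > -8


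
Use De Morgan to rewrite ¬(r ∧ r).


De Morgan: the negation of a conjunction is the disjunction of the negations.
Distribute ¬ across ∧, flipping it to ∨, and negate each literal.

(¬r) ∨ (¬r)


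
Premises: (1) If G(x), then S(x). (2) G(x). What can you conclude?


Modus ponens: from (P → Q) and P, infer Q.
P = 'G(x)' is asserted, and P → Q holds, so Q follows.

S(x).


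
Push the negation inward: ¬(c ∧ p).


De Morgan: the negation of a conjunction is the disjunction of the negations.
Distribute ¬ across ∧, flipping it to ∨, and negate each literal.

(¬c) ∨ (¬p)


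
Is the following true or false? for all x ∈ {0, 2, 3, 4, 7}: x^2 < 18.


Evaluate the predicate on each element: 0:T, 2:T, 3:T, 4:T, 7:F.
Counterexample x = 7 fails the predicate.

F


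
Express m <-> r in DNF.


Step 1: m ↔ r is true exactly when both agree: (m ∧ r) ∨ (¬m ∧ ¬r).

(m AND r) OR ((NOT m) AND (NOT r))


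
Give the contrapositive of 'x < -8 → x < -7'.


The contrapositive of (P → Q) is (¬Q → ¬P); it is logically equivalent to the original.
Here P = 'x < -8' and Q = 'x < -7'.

If not (x < -7), then not (x < -8).


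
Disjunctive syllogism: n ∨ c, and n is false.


Disjunctive syllogism: from (P ∨ Q) and ¬P, infer Q.
One disjunct, 'n', is ruled out; the other must hold.

c


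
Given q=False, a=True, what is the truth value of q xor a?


Exclusive or is true when exactly one operand is true.
Substitute: q=False, a=True.
False xor True evaluates to True.

True


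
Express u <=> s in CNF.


Step 1: Rewrite u ↔ s as (u → s) ∧ (s → u).
Step 2: Rewrite each implication as a disjunction.

((~u) | s) & ((~s) | u)


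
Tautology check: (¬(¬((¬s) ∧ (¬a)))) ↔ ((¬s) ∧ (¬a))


Build the truth table over {a, s}:
a | s | φ
---------
F | F | T
T | F | T
F | T | T
T | T | T
Every row evaluates to true.

Yes, it is a tautology.


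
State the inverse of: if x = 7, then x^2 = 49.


The inverse of (P → Q) is (¬P → ¬Q). It is equivalent to the converse, not to the original.
Here P = 'x = 7' and Q = 'x^2 = 49'.

If not (x = 7), then not (x^2 = 49).


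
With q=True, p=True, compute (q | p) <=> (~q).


Substitute q=True, p=True:
q | p = True | True = True
~q = False
(q | p) <=> (~q) = True <=> False = False

False


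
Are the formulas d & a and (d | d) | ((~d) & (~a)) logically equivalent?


Compare truth tables:
a | d | φ | ψ
-------------
False | False | False | True
True | False | False | False
False | True | False | True
True | True | True | True
They differ at row 1 (a=False, d=False): φ=False but ψ=True.

No, they are not logically equivalent.


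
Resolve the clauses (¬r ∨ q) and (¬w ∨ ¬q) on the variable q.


The clauses contain complementary literals q and ¬q.
Resolution eliminates this pair and disjoins the remaining literals (merging duplicates).

(¬r ∨ ¬w)


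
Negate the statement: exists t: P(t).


¬(forall x: φ) = exists x: ¬φ, and ¬(exists x: φ) = forall x: ¬φ.
Apply to the existential statement.

forall t: ~(P(t))


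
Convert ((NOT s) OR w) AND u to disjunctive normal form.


Step 1: Distribute ∧ over ∨: ((¬s) ∨ w) ∧ u = ((¬s) ∧ u) ∨ (w ∧ u).

((NOT s) AND u) OR (w AND u)


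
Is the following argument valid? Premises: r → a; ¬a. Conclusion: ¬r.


This matches the form of modus tollens: the conclusion follows in every model of the premises.

Valid.


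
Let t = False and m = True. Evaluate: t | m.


Disjunction is false only when both operands are false.
Substitute: t=False, m=True.
False | True evaluates to True.

True


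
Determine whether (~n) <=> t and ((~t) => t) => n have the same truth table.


Compare truth tables:
n | t | φ | ψ
-------------
False | False | False | True
True | False | True | True
False | True | True | False
True | True | False | True
They differ at row 1 (n=False, t=False): φ=False but ψ=True.

No, they are not logically equivalent.


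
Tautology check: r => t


Build the truth table over {r, t}:
r | t | φ
---------
False | False | True
True | False | False
False | True | True
True | True | True
Counterexample at row 2: with r=True, t=False, the formula is False.

No, it is not a tautology.


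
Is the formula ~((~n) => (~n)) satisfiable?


Check all 2 assignments over {n}:
n | φ
-----
False | False
True | False
No assignment makes the formula true.

Unsatisfiable.


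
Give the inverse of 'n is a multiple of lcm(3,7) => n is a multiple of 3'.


The inverse of (P → Q) is (¬P → ¬Q). It is equivalent to the converse, not to the original.
Here P = 'n is a multiple of lcm(3,7)' and Q = 'n is a multiple of 3'.

If not (n is a multiple of lcm(3,7)), then not (n is a multiple of 3).


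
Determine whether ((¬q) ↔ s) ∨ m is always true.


Build the truth table over {m, q, s}:
m | q | s | φ
-------------
F | F | F | F
T | F | F | T
F | T | F | T
T | T | F | T
F | F | T | T
T | F | T | T
F | T | T | F
T | T | T | T
Counterexample at row 1: with m=F, q=F, s=F, the formula is F.

No, it is not a tautology.


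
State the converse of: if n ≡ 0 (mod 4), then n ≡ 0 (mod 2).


The converse of (P → Q) is (Q → P). It is not in general equivalent to the original.
Here P = 'n ≡ 0 (mod 4)' and Q = 'n ≡ 0 (mod 2)'.

If n ≡ 0 (mod 2), then n ≡ 0 (mod 4).


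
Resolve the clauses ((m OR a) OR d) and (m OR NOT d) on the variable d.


The clauses contain complementary literals d and NOTd.
Resolution eliminates this pair and disjoins the remaining literals (merging duplicates).

(m OR a)


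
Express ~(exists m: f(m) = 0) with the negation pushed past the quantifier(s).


¬(forall x: φ) = exists x: ¬φ, and ¬(exists x: φ) = forall x: ¬φ.
Apply to the existential statement.

forall m: ~(f(m) = 0)


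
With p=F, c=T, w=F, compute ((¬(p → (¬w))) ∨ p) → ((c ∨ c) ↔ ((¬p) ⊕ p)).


Substitute p=F, c=T, w=F:
¬w = T
p → (¬w) = F → T = T
¬(p → (¬w)) = F
(¬(p → (¬w))) ∨ p = F ∨ F = F
c ∨ c = T ∨ T = T
¬p = T
(¬p) ⊕ p = T ⊕ F = T
(c ∨ c) ↔ ((¬p) ⊕ p) = T ↔ T = T
((¬(p → (¬w))) ∨ p) → ((c ∨ c) ↔ ((¬p) ⊕ p)) = F → T = T

T


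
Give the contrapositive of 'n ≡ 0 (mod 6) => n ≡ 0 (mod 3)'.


The contrapositive of (P → Q) is (¬Q → ¬P); it is logically equivalent to the original.
Here P = 'n ≡ 0 (mod 6)' and Q = 'n ≡ 0 (mod 3)'.

If not (n ≡ 0 (mod 3)), then not (n ≡ 0 (mod 6)).


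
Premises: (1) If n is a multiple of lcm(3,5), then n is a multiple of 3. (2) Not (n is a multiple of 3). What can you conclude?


Modus tollens: from (P → Q) and ¬Q, infer ¬P.
Q = 'n is a multiple of 3' is denied; since P → Q, P must also fail.

Not (n is a multiple of lcm(3,5)).


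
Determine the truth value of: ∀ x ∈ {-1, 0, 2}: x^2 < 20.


Evaluate the predicate on each element: -1:T, 0:T, 2:T.
Every element satisfies the predicate.

T


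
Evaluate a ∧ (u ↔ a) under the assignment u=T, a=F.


Substitute u=T, a=F:
u ↔ a = T ↔ F = F
a ∧ (u ↔ a) = F ∧ F = F

F


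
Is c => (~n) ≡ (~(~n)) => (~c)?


Compare truth tables:
c | n | φ | ψ
-------------
False | False | True | True
True | False | True | True
False | True | True | True
True | True | False | False
The columns φ and ψ agree on every row.

Yes, they are logically equivalent.


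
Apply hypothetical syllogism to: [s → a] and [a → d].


Hypothetical syllogism: from (P → Q) and (Q → R), infer (P → R).
Chain the two implications through the shared middle term 'a'.

s → d


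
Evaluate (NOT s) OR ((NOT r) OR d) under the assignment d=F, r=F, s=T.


Substitute d=F, r=F, s=T:
NOT s = F
NOT r = T
(NOT r) OR d = T OR F = T
(NOT s) OR ((NOT r) OR d) = F OR T = T

T


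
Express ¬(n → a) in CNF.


Step 1: Rewrite n → a as ¬n ∨ a.
Step 2: Negate: ¬(¬n ∨ a) = n ∧ ¬a (De Morgan + double negation).

n ∧ (¬a)


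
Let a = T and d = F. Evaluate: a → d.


Implication is false only when antecedent is true and consequent is false.
Substitute: a=T, d=F.
T → F evaluates to F.

F


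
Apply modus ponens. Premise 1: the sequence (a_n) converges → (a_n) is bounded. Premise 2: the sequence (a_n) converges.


Modus ponens: from (P → Q) and P, infer Q.
P = 'the sequence (a_n) converges' is asserted, and P → Q holds, so Q follows.

(a_n) is bounded.


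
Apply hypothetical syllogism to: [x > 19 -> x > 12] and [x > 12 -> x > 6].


Hypothetical syllogism: from (P → Q) and (Q → R), infer (P → R).
Chain the two implications through the shared middle term 'x > 12'.

x > 19 -> x > 6


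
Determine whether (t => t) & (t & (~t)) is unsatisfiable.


Truth table over {t}:
t | φ
-----
False | False
True | False
Every row is false.

Yes, it is a contradiction.


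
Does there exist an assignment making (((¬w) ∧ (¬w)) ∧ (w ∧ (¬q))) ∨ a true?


Search for a satisfying assignment over {a, q, w}.
Try a=T, q=F, w=F: the formula evaluates to T.
A satisfying assignment exists.

Satisfiable.


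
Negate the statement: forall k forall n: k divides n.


Negation flips each quantifier (∀↔∃) and negates the inner predicate.
¬(forall k forall n: φ) = exists k exists n: ¬φ.

exists k exists n: ~(k divides n)


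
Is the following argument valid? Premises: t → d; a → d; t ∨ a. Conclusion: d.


This matches the form of proof by cases: the conclusion follows in every model of the premises.

Valid.


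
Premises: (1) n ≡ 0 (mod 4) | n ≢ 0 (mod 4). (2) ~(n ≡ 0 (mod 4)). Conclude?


Disjunctive syllogism: from (P ∨ Q) and ¬P, infer Q.
One disjunct, 'n ≡ 0 (mod 4)', is ruled out; the other must hold.

n ≢ 0 (mod 4)


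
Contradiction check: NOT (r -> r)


Truth table over {r}:
r | φ
-----
F | F
T | F
Every row is false.

Yes, it is a contradiction.


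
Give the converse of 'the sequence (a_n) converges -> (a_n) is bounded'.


The converse of (P → Q) is (Q → P). It is not in general equivalent to the original.
Here P = 'the sequence (a_n) converges' and Q = '(a_n) is bounded'.

If (a_n) is bounded, then the sequence (a_n) converges.


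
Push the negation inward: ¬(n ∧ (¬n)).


De Morgan: the negation of a conjunction is the disjunction of the negations.
Distribute ¬ across ∧, flipping it to ∨, and negate each literal.

(¬n) ∨ n


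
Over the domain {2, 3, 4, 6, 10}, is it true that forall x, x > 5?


Evaluate the predicate on each element: 2:False, 3:False, 4:False, 6:True, 10:True.
Counterexample x = 2 fails the predicate.

False


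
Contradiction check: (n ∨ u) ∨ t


Truth table over {n, t, u}:
n | t | u | φ
-------------
F | F | F | F
T | F | F | T
F | T | F | T
T | T | F | T
F | F | T | T
T | F | T | T
F | T | T | T
T | T | T | T
Satisfying assignment at row 2: n=T, t=F, u=F gives T.

No, it is not a contradiction.


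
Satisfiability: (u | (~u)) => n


Search for a satisfying assignment over {n, u}.
Try n=True, u=False: the formula evaluates to True.
A satisfying assignment exists.

Satisfiable.


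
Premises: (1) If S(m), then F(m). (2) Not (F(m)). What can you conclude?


Modus tollens: from (P → Q) and ¬Q, infer ¬P.
Q = 'F(m)' is denied; since P → Q, P must also fail.

Not (S(m)).


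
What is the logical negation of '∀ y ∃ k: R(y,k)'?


Negation flips each quantifier (∀↔∃) and negates the inner predicate.
¬(∀ y ∃ k: φ) = ∃ y ∀ k: ¬φ.

∃ y ∀ k: ¬(R(y,k))


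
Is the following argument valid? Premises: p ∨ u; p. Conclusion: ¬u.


This is affirming a disjunct (fallacy). There exist truth assignments where the premises are all true but the conclusion is false.

Invalid.


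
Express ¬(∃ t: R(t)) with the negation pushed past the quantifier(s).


¬(∀ x: φ) = ∃ x: ¬φ, and ¬(∃ x: φ) = ∀ x: ¬φ.
Apply to the existential statement.

∀ t: ¬(R(t))


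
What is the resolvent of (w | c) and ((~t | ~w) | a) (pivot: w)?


The clauses contain complementary literals w and ~w.
Resolution eliminates this pair and disjoins the remaining literals (merging duplicates).

((c | a) | ~t)


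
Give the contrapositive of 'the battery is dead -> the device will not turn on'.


The contrapositive of (P → Q) is (¬Q → ¬P); it is logically equivalent to the original.
Here P = 'the battery is dead' and Q = 'the device will not turn on'.

If not (the device will not turn on), then not (the battery is dead).


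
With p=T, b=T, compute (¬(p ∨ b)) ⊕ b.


Substitute p=T, b=T:
p ∨ b = T ∨ T = T
¬(p ∨ b) = F
(¬(p ∨ b)) ⊕ b = F ⊕ T = T

T


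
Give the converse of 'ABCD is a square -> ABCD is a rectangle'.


The converse of (P → Q) is (Q → P). It is not in general equivalent to the original.
Here P = 'ABCD is a square' and Q = 'ABCD is a rectangle'.

If ABCD is a rectangle, then ABCD is a square.


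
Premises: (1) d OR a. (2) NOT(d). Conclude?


Disjunctive syllogism: from (P ∨ Q) and ¬P, infer Q.
One disjunct, 'd', is ruled out; the other must hold.

a


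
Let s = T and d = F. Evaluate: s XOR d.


Exclusive or is true when exactly one operand is true.
Substitute: s=T, d=F.
T XOR F evaluates to T.

T


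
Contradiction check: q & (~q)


Truth table over {q}:
q | φ
-----
False | False
True | False
Every row is false.

Yes, it is a contradiction.


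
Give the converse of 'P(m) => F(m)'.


The converse of (P → Q) is (Q → P). It is not in general equivalent to the original.
Here P = 'P(m)' and Q = 'F(m)'.

If F(m), then P(m).


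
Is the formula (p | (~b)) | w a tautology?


Build the truth table over {b, p, w}:
b | p | w | φ
-------------
False | False | False | True
True | False | False | False
False | True | False | True
True | True | False | True
False | False | True | True
True | False | True | True
False | True | True | True
True | True | True | True
Counterexample at row 2: with b=True, p=False, w=False, the formula is False.

No, it is not a tautology.


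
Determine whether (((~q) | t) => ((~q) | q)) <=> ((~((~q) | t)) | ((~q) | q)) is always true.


Build the truth table over {q, t}:
q | t | φ
---------
False | False | True
True | False | True
False | True | True
True | True | True
Every row evaluates to true.

Yes, it is a tautology.


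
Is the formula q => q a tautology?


Build the truth table over {q}:
q | φ
-----
False | True
True | True
Every row evaluates to true.

Yes, it is a tautology.


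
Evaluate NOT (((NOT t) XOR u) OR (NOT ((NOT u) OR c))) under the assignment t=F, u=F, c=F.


Substitute t=F, u=F, c=F:
NOT t = T
(NOT t) XOR u = T XOR F = T
NOT u = T
(NOT u) OR c = T OR F = T
NOT ((NOT u) OR c) = F
((NOT t) XOR u) OR (NOT ((NOT u) OR c)) = T OR F = T
NOT (((NOT t) XOR u) OR (NOT ((NOT u) OR c))) = F

F


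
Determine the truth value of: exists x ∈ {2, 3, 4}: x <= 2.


Evaluate the predicate on each element: 2:True, 3:False, 4:False.
Witness x = 2 satisfies the predicate.

True


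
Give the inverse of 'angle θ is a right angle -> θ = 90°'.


The inverse of (P → Q) is (¬P → ¬Q). It is equivalent to the converse, not to the original.
Here P = 'angle θ is a right angle' and Q = 'θ = 90°'.

If not (angle θ is a right angle), then not (θ = 90°).


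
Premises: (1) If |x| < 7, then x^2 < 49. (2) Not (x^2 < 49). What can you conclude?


Modus tollens: from (P → Q) and ¬Q, infer ¬P.
Q = 'x^2 < 49' is denied; since P → Q, P must also fail.

Not (|x| < 7).


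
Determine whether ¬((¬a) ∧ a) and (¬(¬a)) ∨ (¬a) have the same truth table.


Compare truth tables:
a | φ | ψ
---------
F | T | T
T | T | T
The columns φ and ψ agree on every row.

Yes, they are logically equivalent.


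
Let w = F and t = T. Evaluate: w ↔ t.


Biconditional is true when both operands have the same truth value.
Substitute: w=F, t=T.
F ↔ T evaluates to F.

F


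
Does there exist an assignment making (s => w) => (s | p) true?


Search for a satisfying assignment over {p, s, w}.
Try p=True, s=False, w=False: the formula evaluates to True.
A satisfying assignment exists.

Satisfiable.


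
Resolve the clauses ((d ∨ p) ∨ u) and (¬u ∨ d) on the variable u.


The clauses contain complementary literals u and ¬u.
Resolution eliminates this pair and disjoins the remaining literals (merging duplicates).

(d ∨ p)


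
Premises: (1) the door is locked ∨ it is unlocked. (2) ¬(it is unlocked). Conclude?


Disjunctive syllogism: from (P ∨ Q) and ¬P, infer Q.
One disjunct, 'it is unlocked', is ruled out; the other must hold.

the door is locked


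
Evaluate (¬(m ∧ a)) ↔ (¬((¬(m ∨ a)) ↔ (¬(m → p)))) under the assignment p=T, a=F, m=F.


Substitute p=T, a=F, m=F:
m ∧ a = F ∧ F = F
¬(m ∧ a) = T
m ∨ a = F ∨ F = F
¬(m ∨ a) = T
m → p = F → T = T
¬(m → p) = F
(¬(m ∨ a)) ↔ (¬(m → p)) = T ↔ F = F
¬((¬(m ∨ a)) ↔ (¬(m → p))) = T
(¬(m ∧ a)) ↔ (¬((¬(m ∨ a)) ↔ (¬(m → p)))) = T ↔ T = T

T


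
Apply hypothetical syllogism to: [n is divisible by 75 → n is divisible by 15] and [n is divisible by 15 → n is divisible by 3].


Hypothetical syllogism: from (P → Q) and (Q → R), infer (P → R).
Chain the two implications through the shared middle term 'n is divisible by 15'.

n is divisible by 75 → n is divisible by 3


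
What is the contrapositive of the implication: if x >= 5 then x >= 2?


The contrapositive of (P → Q) is (¬Q → ¬P); it is logically equivalent to the original.
Here P = 'x >= 5' and Q = 'x >= 2'.

If not (x >= 2), then not (x >= 5).


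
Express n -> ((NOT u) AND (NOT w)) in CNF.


Step 1: Rewrite n → ((¬u) ∧ (¬w)) as ¬n ∨ ((¬u) ∧ (¬w)).
Step 2: Distribute ∨ over ∧.

((NOT n) OR (NOT u)) AND ((NOT n) OR (NOT w))


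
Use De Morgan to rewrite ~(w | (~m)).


De Morgan: the negation of a disjunction is the conjunction of the negations.
Distribute ~ across |, flipping it to &, and negate each literal.

(~w) & m


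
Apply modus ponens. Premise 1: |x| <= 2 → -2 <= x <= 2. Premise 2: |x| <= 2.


Modus ponens: from (P → Q) and P, infer Q.
P = '|x| <= 2' is asserted, and P → Q holds, so Q follows.

-2 <= x <= 2.


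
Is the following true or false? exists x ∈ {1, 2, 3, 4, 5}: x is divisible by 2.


Evaluate the predicate on each element: 1:False, 2:True, 3:False, 4:True, 5:False.
Witness x = 2 satisfies the predicate.

True


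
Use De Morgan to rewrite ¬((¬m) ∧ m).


De Morgan: the negation of a conjunction is the disjunction of the negations.
Distribute ¬ across ∧, flipping it to ∨, and negate each literal.

m ∨ (¬m)


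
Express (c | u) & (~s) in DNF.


Step 1: Distribute ∧ over ∨: (c ∨ u) ∧ (¬s) = (c ∧ (¬s)) ∨ (u ∧ (¬s)).

(c & (~s)) | (u & (~s))


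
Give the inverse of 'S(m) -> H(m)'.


The inverse of (P → Q) is (¬P → ¬Q). It is equivalent to the converse, not to the original.
Here P = 'S(m)' and Q = 'H(m)'.

If not (S(m)), then not (H(m)).


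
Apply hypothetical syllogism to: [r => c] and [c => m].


Hypothetical syllogism: from (P → Q) and (Q → R), infer (P → R).
Chain the two implications through the shared middle term 'c'.

r => m


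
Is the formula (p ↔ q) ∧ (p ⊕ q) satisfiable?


Check all 4 assignments over {p, q}:
p | q | φ
---------
F | F | F
T | F | F
F | T | F
T | T | F
No assignment makes the formula true.

Unsatisfiable.


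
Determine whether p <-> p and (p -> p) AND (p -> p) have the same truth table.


Compare truth tables:
p | φ | ψ
---------
F | T | T
T | T | T
The columns φ and ψ agree on every row.

Yes, they are logically equivalent.


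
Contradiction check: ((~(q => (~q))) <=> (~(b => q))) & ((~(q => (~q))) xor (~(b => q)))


Truth table over {b, q}:
b | q | φ
---------
False | False | False
True | False | False
False | True | False
True | True | False
Every row is false.

Yes, it is a contradiction.


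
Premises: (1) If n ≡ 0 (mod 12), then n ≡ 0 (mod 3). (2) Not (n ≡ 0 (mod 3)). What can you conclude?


Modus tollens: from (P → Q) and ¬Q, infer ¬P.
Q = 'n ≡ 0 (mod 3)' is denied; since P → Q, P must also fail.

Not (n ≡ 0 (mod 12)).


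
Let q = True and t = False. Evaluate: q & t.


Conjunction is true only when both operands are true.
Substitute: q=True, t=False.
True & False evaluates to False.

False


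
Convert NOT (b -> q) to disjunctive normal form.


Step 1: Rewrite implication then negate: ¬(¬b ∨ q) = b ∧ ¬q.

b AND (NOT q)


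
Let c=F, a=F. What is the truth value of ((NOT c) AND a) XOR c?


Substitute c=F, a=F:
NOT c = T
(NOT c) AND a = T AND F = F
((NOT c) AND a) XOR c = F XOR F = F

F


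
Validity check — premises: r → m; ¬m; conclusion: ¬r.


This matches the form of modus tollens: the conclusion follows in every model of the premises.

Valid.


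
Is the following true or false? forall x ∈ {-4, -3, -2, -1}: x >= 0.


Evaluate the predicate on each element: -4:False, -3:False, -2:False, -1:False.
Counterexample x = -4 fails the predicate.

False


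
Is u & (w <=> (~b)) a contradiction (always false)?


Truth table over {b, u, w}:
b | u | w | φ
-------------
False | False | False | False
True | False | False | False
False | True | False | False
True | True | False | True
False | False | True | False
True | False | True | False
False | True | True | True
True | True | True | False
Satisfying assignment at row 4: b=True, u=True, w=False gives True.

No, it is not a contradiction.


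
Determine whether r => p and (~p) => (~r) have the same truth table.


Compare truth tables:
p | r | φ | ψ
-------------
False | False | True | True
True | False | True | True
False | True | False | False
True | True | True | True
The columns φ and ψ agree on every row.

Yes, they are logically equivalent.


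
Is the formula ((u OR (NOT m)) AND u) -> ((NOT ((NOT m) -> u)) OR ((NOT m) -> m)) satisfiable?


Search for a satisfying assignment over {m, u}.
Try m=F, u=F: the formula evaluates to T.
A satisfying assignment exists.

Satisfiable.


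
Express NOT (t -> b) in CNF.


Step 1: Rewrite t → b as ¬t ∨ b.
Step 2: Negate: ¬(¬t ∨ b) = t ∧ ¬b (De Morgan + double negation).

t AND (NOT b)


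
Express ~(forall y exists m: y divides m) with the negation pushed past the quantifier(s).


Negation flips each quantifier (∀↔∃) and negates the inner predicate.
¬(forall y exists m: φ) = exists y forall m: ¬φ.

exists y forall m: ~(y divides m)


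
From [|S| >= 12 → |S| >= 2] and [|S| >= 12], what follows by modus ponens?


Modus ponens: from (P → Q) and P, infer Q.
P = '|S| >= 12' is asserted, and P → Q holds, so Q follows.

|S| >= 2.


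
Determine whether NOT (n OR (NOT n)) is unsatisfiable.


Truth table over {n}:
n | φ
-----
F | F
T | F
Every row is false.

Yes, it is a contradiction.


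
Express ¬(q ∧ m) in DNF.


Step 1: Apply De Morgan: ¬(q ∧ m) = ¬q ∨ ¬m.

(¬q) ∨ (¬m)


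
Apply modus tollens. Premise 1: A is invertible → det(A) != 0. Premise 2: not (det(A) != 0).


Modus tollens: from (P → Q) and ¬Q, infer ¬P.
Q = 'det(A) != 0' is denied; since P → Q, P must also fail.

Not (A is invertible).


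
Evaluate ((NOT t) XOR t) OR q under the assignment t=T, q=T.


Substitute t=T, q=T:
NOT t = F
(NOT t) XOR t = F XOR T = T
((NOT t) XOR t) OR q = T OR T = T

T


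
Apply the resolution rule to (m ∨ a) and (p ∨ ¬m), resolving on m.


The clauses contain complementary literals m and ¬m.
Resolution eliminates this pair and disjoins the remaining literals (merging duplicates).

(a ∨ p)


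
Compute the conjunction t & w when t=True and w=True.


Conjunction is true only when both operands are true.
Substitute: t=True, w=True.
True & True evaluates to True.

True


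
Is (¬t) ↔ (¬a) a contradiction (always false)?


Truth table over {a, t}:
a | t | φ
---------
F | F | T
T | F | F
F | T | F
T | T | T
Satisfying assignment at row 1: a=F, t=F gives T.

No, it is not a contradiction.


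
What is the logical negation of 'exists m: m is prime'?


¬(forall x: φ) = exists x: ¬φ, and ¬(exists x: φ) = forall x: ¬φ.
Apply to the existential statement.

forall m: ~(m is prime)


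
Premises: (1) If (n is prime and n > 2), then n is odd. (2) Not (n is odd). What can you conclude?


Modus tollens: from (P → Q) and ¬Q, infer ¬P.
Q = 'n is odd' is denied; since P → Q, P must also fail.

Not ((n is prime and n > 2)).


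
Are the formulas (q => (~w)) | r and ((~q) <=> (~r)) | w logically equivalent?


Compare truth tables:
q | r | w | φ | ψ
-----------------
False | False | False | True | True
True | False | False | True | False
False | True | False | True | False
True | True | False | True | True
False | False | True | True | True
True | False | True | False | True
False | True | True | True | True
True | True | True | True | True
They differ at row 2 (q=True, r=False, w=False): φ=True but ψ=False.

No, they are not logically equivalent.


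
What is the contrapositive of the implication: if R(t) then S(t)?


The contrapositive of (P → Q) is (¬Q → ¬P); it is logically equivalent to the original.
Here P = 'R(t)' and Q = 'S(t)'.

If not (S(t)), then not (R(t)).


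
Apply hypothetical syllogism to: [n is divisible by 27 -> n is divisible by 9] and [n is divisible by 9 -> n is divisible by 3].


Hypothetical syllogism: from (P → Q) and (Q → R), infer (P → R).
Chain the two implications through the shared middle term 'n is divisible by 9'.

n is divisible by 27 -> n is divisible by 3


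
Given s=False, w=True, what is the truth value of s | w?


Disjunction is false only when both operands are false.
Substitute: s=False, w=True.
False | True evaluates to True.

True


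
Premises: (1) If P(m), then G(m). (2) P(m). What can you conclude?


Modus ponens: from (P → Q) and P, infer Q.
P = 'P(m)' is asserted, and P → Q holds, so Q follows.

G(m).


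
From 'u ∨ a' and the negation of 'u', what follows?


Disjunctive syllogism: from (P ∨ Q) and ¬P, infer Q.
One disjunct, 'u', is ruled out; the other must hold.

a


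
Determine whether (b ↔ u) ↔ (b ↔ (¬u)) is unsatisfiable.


Truth table over {b, u}:
b | u | φ
---------
F | F | F
T | F | F
F | T | F
T | T | F
Every row is false.

Yes, it is a contradiction.


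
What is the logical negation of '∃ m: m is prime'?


¬(∀ x: φ) = ∃ x: ¬φ, and ¬(∃ x: φ) = ∀ x: ¬φ.
Apply to the existential statement.

∀ m: ¬(m is prime)


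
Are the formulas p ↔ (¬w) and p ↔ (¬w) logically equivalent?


Compare truth tables:
p | w | φ | ψ
-------------
F | F | F | F
T | F | T | T
F | T | T | T
T | T | F | F
The columns φ and ψ agree on every row.

Yes, they are logically equivalent.


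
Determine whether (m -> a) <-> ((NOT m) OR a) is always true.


Build the truth table over {a, m}:
a | m | φ
---------
F | F | T
T | F | T
F | T | T
T | T | T
Every row evaluates to true.

Yes, it is a tautology.


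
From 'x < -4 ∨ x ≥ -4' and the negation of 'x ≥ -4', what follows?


Disjunctive syllogism: from (P ∨ Q) and ¬P, infer Q.
One disjunct, 'x ≥ -4', is ruled out; the other must hold.

x < -4


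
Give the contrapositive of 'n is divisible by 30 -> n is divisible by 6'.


The contrapositive of (P → Q) is (¬Q → ¬P); it is logically equivalent to the original.
Here P = 'n is divisible by 30' and Q = 'n is divisible by 6'.

If not (n is divisible by 6), then not (n is divisible by 30).


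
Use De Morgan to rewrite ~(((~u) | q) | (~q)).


De Morgan: the negation of a disjunction is the conjunction of the negations.
Distribute ~ across |, flipping it to &, and negate each literal.

(u & (~q)) & q


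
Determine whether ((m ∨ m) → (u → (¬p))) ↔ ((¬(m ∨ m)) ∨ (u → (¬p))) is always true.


Build the truth table over {m, p, u}:
m | p | u | φ
-------------
F | F | F | T
T | F | F | T
F | T | F | T
T | T | F | T
F | F | T | T
T | F | T | T
F | T | T | T
T | T | T | T
Every row evaluates to true.

Yes, it is a tautology.


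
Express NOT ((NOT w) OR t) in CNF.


Step 1: Apply De Morgan: ¬((¬w) ∨ t) = ¬(¬w) ∧ ¬t.
Step 2: Eliminate any double negations (¬¬X = X).

w AND (NOT t)


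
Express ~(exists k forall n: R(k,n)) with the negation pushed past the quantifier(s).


Negation flips each quantifier (∀↔∃) and negates the inner predicate.
¬(exists k forall n: φ) = forall k exists n: ¬φ.

forall k exists n: ~(R(k,n))


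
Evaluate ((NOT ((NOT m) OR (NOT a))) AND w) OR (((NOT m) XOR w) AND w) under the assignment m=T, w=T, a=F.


Substitute m=T, w=T, a=F:
NOT m = F
NOT a = T
(NOT m) OR (NOT a) = F OR T = T
NOT ((NOT m) OR (NOT a)) = F
(NOT ((NOT m) OR (NOT a))) AND w = F AND T = F
NOT m = F
(NOT m) XOR w = F XOR T = T
((NOT m) XOR w) AND w = T AND T = T
((NOT ((NOT m) OR (NOT a))) AND w) OR (((NOT m) XOR w) AND w) = F OR T = T

T


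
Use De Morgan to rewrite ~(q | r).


De Morgan: the negation of a disjunction is the conjunction of the negations.
Distribute ~ across |, flipping it to &, and negate each literal.

(~q) & (~r)


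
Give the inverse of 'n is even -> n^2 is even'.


The inverse of (P → Q) is (¬P → ¬Q). It is equivalent to the converse, not to the original.
Here P = 'n is even' and Q = 'n^2 is even'.

If not (n is even), then not (n^2 is even).


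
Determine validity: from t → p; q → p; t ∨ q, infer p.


This matches the form of proof by cases: the conclusion follows in every model of the premises.

Valid.


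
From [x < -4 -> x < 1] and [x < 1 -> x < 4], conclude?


Hypothetical syllogism: from (P → Q) and (Q → R), infer (P → R).
Chain the two implications through the shared middle term 'x < 1'.

x < -4 -> x < 4


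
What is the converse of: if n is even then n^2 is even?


The converse of (P → Q) is (Q → P). It is not in general equivalent to the original.
Here P = 'n is even' and Q = 'n^2 is even'.

If n^2 is even, then n is even.


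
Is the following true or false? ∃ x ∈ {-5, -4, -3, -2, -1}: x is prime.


Evaluate the predicate on each element: -5:F, -4:F, -3:F, -2:F, -1:F.
No element satisfies the predicate.

F


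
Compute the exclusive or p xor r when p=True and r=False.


Exclusive or is true when exactly one operand is true.
Substitute: p=True, r=False.
True xor False evaluates to True.

True


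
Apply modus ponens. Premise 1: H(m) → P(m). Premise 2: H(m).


Modus ponens: from (P → Q) and P, infer Q.
P = 'H(m)' is asserted, and P → Q holds, so Q follows.

P(m).


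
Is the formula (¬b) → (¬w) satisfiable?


Search for a satisfying assignment over {b, w}.
Try b=F, w=F: the formula evaluates to T.
A satisfying assignment exists.

Satisfiable.


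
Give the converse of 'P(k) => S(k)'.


The converse of (P → Q) is (Q → P). It is not in general equivalent to the original.
Here P = 'P(k)' and Q = 'S(k)'.

If S(k), then P(k).


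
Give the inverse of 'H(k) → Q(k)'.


The inverse of (P → Q) is (¬P → ¬Q). It is equivalent to the converse, not to the original.
Here P = 'H(k)' and Q = 'Q(k)'.

If not (H(k)), then not (Q(k)).


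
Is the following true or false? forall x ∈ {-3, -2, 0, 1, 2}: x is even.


Evaluate the predicate on each element: -3:False, -2:True, 0:True, 1:False, 2:True.
Counterexample x = -3 fails the predicate.

False


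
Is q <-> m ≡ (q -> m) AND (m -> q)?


Compare truth tables:
m | q | φ | ψ
-------------
F | F | T | T
T | F | F | F
F | T | F | F
T | T | T | T
The columns φ and ψ agree on every row.

Yes, they are logically equivalent.


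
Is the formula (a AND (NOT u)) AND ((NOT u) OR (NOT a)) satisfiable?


Search for a satisfying assignment over {a, u}.
Try a=T, u=F: the formula evaluates to T.
A satisfying assignment exists.

Satisfiable.


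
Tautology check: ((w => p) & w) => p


Build the truth table over {p, w}:
p | w | φ
---------
False | False | True
True | False | True
False | True | True
True | True | True
Every row evaluates to true.

Yes, it is a tautology.


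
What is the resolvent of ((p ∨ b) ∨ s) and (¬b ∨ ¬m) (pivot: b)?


The clauses contain complementary literals b and ¬b.
Resolution eliminates this pair and disjoins the remaining literals (merging duplicates).

((s ∨ p) ∨ ¬m)


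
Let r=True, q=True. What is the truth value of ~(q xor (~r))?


Substitute r=True, q=True:
~r = False
q xor (~r) = True xor False = True
~(q xor (~r)) = False

False


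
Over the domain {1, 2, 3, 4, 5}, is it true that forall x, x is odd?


Evaluate the predicate on each element: 1:True, 2:False, 3:True, 4:False, 5:True.
Counterexample x = 2 fails the predicate.

False


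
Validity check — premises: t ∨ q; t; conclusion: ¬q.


This is affirming a disjunct (fallacy). There exist truth assignments where the premises are all true but the conclusion is false.

Invalid.


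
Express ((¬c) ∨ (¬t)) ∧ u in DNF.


Step 1: Distribute ∧ over ∨: ((¬c) ∨ (¬t)) ∧ u = ((¬c) ∧ u) ∨ ((¬t) ∧ u).

((¬c) ∧ u) ∨ ((¬t) ∧ u)
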